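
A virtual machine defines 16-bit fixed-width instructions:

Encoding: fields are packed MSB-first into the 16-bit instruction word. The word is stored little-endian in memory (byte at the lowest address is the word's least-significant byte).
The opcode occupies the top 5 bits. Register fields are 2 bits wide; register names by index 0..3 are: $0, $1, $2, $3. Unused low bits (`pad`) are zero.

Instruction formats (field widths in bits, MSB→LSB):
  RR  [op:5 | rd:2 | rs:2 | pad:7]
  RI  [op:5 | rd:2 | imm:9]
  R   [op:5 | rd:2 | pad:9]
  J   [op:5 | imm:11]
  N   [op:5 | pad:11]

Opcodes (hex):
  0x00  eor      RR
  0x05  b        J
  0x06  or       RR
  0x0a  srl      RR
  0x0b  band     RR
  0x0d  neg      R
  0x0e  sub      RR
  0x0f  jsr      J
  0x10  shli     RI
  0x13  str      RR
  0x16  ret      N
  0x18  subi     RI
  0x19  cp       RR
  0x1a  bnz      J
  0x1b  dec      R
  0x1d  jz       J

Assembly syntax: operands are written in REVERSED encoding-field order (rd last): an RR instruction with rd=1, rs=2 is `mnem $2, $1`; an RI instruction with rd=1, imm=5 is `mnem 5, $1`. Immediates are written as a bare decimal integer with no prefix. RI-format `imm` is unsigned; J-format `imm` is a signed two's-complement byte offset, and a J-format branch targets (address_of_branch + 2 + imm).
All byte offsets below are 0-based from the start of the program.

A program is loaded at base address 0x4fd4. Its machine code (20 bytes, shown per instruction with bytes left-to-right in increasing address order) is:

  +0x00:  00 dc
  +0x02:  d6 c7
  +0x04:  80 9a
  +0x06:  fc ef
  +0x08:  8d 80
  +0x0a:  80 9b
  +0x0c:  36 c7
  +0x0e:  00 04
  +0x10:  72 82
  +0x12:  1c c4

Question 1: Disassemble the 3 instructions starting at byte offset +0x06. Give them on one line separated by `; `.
@+06  little-endian(fc ef) = 0xeffc
  op=0xeffc>>11=0x1d ⇒ jz (J)
  imm: (w>>0)&0x7ff=0x7fc (s11→-4) → -4
@+08  little-endian(8d 80) = 0x808d
  op=0x808d>>11=0x10 ⇒ shli (RI)
  rd: (w>>9)&0x3=0x0 → $0
  imm: (w>>0)&0x1ff=0x8d → 141
@+0a  little-endian(80 9b) = 0x9b80
  op=0x9b80>>11=0x13 ⇒ str (RR)
  rd: (w>>9)&0x3=0x1 → $1
  rs: (w>>7)&0x3=0x3 → $3

jz -4; shli 141, $0; str $3, $1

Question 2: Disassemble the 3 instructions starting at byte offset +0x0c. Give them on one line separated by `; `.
off 0x0c: read 36 c7 as little → 0xc736
  op=0xc736>>11=0x18 ⇒ subi (RI)
  [10:9] rd=3 = $3
  [8:0] imm=310 = 310
off 0x0e: read 00 04 as little → 0x0400
  op=0x0400>>11=0x0 ⇒ eor (RR)
  [10:9] rd=2 = $2
  [8:7] rs=0 = $0
off 0x10: read 72 82 as little → 0x8272
  op=0x8272>>11=0x10 ⇒ shli (RI)
  [10:9] rd=1 = $1
  [8:0] imm=114 = 114

subi 310, $3; eor $0, $2; shli 114, $1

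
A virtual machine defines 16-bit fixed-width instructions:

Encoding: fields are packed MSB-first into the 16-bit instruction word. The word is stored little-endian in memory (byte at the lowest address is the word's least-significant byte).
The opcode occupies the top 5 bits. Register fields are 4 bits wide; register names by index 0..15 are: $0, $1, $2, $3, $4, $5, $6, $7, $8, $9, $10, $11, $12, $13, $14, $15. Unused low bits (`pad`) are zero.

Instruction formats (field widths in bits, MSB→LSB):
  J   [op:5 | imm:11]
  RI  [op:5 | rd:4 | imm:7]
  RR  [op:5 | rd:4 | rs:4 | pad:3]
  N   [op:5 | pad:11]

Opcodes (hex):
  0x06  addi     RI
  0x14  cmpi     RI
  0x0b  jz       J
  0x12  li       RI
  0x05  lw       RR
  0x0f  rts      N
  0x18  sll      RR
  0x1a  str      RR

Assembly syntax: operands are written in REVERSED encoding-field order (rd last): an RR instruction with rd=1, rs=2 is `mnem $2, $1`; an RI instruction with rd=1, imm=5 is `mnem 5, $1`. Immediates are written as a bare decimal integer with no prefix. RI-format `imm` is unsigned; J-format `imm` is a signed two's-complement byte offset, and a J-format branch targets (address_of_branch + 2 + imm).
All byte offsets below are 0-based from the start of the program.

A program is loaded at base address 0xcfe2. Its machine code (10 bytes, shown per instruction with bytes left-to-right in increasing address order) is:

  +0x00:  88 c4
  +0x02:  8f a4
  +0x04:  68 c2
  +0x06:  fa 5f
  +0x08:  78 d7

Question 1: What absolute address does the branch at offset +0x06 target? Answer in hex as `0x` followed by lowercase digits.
off 0x06: read fa 5f as little → 0x5ffa
  top 5b → 0xb → jz [J]
  [10:0] imm=2042 (s11→-6) = -6
  target = base 0xcfe2 + off 0x06 + 2 + imm -6 = 0xcfe4

0xcfe4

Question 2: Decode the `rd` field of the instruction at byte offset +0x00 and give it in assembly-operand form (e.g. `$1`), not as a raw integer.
$9

[00] 88 c4 → 0xc488
  top 5b → 0x18 → sll [RR]
  rd: (w>>7)&0xf=0x9 → $9
  rs: (w>>3)&0xf=0x1 → $1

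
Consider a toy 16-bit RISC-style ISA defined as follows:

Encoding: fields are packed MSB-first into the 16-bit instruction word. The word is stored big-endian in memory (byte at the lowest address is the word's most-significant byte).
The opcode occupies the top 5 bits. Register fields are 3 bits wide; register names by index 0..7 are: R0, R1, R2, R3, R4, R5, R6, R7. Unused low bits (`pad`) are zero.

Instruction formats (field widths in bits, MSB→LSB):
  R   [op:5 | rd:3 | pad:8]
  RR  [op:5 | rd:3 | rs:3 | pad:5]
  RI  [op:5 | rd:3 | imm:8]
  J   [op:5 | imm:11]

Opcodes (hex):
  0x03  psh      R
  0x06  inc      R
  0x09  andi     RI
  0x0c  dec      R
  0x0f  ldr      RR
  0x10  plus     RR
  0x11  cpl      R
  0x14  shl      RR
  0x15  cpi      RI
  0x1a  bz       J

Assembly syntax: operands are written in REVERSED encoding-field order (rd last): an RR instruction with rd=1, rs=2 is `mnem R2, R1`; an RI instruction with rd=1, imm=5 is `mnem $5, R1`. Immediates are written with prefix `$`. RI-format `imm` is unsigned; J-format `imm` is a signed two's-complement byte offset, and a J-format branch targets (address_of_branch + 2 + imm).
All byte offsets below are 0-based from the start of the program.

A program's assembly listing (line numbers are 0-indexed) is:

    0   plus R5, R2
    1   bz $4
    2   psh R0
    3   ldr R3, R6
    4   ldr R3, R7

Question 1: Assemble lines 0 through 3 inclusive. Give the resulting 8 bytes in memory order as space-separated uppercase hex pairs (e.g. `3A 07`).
0. plus fields op=0x10:5|rd=2:3|rs=5:3|pad=0:5 → word 82a0h → 82 a0
1. bz fields op=0x1a:5|imm=4:11 → word d004h → d0 04
2. psh fields op=0x3:5|rd=0:3|pad=0:8 → word 1800h → 18 00
3. ldr fields op=0xf:5|rd=6:3|rs=3:3|pad=0:5 → word 7e60h → 7e 60

82 A0 D0 04 18 00 7E 60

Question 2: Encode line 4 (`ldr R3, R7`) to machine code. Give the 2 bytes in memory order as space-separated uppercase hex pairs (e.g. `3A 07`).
7F 60

L4: ldr op=0xf:5|rd=7:3|rs=3:3|pad=0:5 ⇒ 0x7f60 ⇒ big 7f 60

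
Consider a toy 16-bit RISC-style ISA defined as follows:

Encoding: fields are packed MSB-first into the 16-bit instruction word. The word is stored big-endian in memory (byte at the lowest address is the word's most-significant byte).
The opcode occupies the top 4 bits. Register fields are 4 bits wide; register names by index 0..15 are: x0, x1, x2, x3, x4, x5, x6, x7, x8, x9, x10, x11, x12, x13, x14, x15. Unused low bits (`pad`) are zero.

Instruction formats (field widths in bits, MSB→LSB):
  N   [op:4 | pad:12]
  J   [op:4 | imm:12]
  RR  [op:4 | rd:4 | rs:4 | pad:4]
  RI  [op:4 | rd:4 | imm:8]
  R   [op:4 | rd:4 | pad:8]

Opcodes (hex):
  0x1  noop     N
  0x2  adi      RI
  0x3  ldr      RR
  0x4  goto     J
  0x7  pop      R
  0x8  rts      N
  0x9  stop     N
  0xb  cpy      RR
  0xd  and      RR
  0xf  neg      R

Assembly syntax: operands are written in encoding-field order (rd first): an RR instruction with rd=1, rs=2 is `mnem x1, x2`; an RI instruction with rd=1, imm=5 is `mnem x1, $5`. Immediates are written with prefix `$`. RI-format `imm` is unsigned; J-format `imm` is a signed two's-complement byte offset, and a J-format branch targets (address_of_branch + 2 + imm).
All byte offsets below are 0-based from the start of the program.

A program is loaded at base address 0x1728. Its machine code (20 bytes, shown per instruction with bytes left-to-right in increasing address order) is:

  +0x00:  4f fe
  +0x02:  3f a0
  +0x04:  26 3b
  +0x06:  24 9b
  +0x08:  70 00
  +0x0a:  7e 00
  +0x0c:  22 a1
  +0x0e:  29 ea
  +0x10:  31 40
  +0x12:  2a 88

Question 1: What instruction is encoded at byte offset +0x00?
@+00  big-endian(4f fe) = 0x4ffe
  opcode bits[15:12]=0x4: goto/J
  imm: (w>>0)&0xfff=0xffe (s12→-2) → $-2

goto $-2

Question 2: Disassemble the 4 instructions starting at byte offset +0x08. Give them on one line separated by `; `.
pop x0; pop x14; adi x2, $161; adi x9, $234

[08] 70 00 → 0x7000
  top 4b → 0x7 → pop [R]
  rd: (w>>8)&0xf=0x0 → x0
[0a] 7e 00 → 0x7e00
  top 4b → 0x7 → pop [R]
  rd: (w>>8)&0xf=0xe → x14
[0c] 22 a1 → 0x22a1
  top 4b → 0x2 → adi [RI]
  rd: (w>>8)&0xf=0x2 → x2
  imm: (w>>0)&0xff=0xa1 → $161
[0e] 29 ea → 0x29ea
  top 4b → 0x2 → adi [RI]
  rd: (w>>8)&0xf=0x9 → x9
  imm: (w>>0)&0xff=0xea → $234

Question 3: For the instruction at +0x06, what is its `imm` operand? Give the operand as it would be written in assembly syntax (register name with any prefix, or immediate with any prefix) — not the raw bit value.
$155

[06] 24 9b → 0x249b
  top 4b → 0x2 → adi [RI]
  rd: (w>>8)&0xf=0x4 → x4
  imm: (w>>0)&0xff=0x9b → $155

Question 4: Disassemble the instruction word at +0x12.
off 0x12: read 2a 88 as big → 0x2a88
  top 4b → 0x2 → adi [RI]
  [11:8] rd=10 = x10
  [7:0] imm=136 = $136

adi x10, $136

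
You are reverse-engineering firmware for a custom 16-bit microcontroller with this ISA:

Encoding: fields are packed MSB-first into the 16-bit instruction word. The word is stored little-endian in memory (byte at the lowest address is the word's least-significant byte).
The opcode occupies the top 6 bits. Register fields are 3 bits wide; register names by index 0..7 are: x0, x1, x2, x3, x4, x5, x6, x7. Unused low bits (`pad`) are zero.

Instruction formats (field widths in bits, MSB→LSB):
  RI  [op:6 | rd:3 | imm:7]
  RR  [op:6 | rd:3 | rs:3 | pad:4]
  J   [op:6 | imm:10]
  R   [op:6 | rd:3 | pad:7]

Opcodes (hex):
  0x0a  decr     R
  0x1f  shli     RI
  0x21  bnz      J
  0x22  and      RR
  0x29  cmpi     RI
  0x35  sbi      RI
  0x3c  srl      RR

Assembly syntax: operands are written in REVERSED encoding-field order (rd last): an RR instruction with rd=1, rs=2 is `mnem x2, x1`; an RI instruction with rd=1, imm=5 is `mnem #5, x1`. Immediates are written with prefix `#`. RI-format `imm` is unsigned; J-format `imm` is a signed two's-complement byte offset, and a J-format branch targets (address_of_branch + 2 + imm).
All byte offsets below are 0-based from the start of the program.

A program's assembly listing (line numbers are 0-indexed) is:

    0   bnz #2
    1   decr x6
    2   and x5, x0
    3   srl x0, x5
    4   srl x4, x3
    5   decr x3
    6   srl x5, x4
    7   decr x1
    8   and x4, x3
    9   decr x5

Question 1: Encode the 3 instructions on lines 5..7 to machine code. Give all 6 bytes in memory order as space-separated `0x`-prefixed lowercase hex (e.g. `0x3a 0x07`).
L5: decr op=0xa:6|rd=3:3|pad=0:7 ⇒ 0x2980 ⇒ little 80 29
L6: srl op=0x3c:6|rd=4:3|rs=5:3|pad=0:4 ⇒ 0xf250 ⇒ little 50 f2
L7: decr op=0xa:6|rd=1:3|pad=0:7 ⇒ 0x2880 ⇒ little 80 28

0x80 0x29 0x50 0xf2 0x80 0x28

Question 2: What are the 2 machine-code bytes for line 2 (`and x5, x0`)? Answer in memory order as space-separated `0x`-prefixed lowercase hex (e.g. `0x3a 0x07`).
L2: and op=0x22:6|rd=0:3|rs=5:3|pad=0:4 ⇒ 0x8850 ⇒ little 50 88

0x50 0x88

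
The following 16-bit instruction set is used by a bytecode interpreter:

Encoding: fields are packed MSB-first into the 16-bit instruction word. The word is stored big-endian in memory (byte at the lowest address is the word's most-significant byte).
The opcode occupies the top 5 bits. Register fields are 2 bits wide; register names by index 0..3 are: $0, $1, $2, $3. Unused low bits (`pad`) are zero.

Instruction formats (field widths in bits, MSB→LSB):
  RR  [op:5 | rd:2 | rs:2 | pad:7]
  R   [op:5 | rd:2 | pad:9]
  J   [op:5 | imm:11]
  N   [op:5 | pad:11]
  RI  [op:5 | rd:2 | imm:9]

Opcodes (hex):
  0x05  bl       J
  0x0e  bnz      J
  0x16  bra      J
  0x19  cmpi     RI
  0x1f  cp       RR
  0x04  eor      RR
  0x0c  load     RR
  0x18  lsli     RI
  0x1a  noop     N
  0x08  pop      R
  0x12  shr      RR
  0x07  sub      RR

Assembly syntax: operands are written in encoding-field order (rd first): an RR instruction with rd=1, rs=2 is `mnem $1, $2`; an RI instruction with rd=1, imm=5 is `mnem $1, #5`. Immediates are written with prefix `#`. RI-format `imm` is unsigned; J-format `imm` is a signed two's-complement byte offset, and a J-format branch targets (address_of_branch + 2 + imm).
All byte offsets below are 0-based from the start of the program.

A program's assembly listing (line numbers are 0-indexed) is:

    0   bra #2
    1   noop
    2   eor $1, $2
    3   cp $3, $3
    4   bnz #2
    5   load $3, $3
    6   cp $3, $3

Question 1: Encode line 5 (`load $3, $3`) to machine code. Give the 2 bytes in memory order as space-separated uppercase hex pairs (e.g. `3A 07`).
67 80

L5: load op=0xc:5|rd=3:2|rs=3:2|pad=0:7 ⇒ 0x6780 ⇒ big 67 80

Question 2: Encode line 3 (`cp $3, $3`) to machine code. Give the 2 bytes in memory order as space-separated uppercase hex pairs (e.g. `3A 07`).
FF 80

L3: cp op=0x1f:5|rd=3:2|rs=3:2|pad=0:7 ⇒ 0xff80 ⇒ big ff 80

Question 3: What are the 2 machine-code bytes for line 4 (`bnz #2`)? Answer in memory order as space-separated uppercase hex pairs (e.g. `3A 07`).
70 02

L4: bnz op=0xe:5|imm=2:11 ⇒ 0x7002 ⇒ big 70 02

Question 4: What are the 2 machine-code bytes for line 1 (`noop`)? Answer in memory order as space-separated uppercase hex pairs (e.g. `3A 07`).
line 1 (noop): pack op=0x1a:5|pad=0:11 = 0xd000; big→ d0 00

D0 00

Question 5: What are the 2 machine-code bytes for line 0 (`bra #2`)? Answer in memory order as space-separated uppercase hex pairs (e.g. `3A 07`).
0. bra fields op=0x16:5|imm=2:11 → word b002h → b0 02

B0 02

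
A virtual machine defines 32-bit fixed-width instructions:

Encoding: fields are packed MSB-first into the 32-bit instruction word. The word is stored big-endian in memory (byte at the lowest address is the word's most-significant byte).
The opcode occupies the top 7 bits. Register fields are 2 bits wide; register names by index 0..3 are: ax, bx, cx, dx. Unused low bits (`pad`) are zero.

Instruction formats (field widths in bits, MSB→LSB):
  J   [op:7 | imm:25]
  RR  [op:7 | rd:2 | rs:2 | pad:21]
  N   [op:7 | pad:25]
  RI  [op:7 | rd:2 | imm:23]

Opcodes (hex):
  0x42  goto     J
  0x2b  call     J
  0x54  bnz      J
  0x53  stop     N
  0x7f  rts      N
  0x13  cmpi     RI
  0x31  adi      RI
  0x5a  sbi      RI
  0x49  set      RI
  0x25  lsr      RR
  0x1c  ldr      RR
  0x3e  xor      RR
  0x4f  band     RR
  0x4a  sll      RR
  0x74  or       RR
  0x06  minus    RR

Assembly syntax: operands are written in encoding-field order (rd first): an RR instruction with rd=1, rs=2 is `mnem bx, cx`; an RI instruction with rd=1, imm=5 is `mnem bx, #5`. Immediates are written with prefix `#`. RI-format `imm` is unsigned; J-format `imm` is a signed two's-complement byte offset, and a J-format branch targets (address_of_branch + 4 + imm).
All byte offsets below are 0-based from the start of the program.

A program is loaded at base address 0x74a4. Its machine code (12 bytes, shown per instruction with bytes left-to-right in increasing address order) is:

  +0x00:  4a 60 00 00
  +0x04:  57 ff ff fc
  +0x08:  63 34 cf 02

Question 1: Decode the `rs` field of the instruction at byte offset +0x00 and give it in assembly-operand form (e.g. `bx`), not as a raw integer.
dx

[00] 4a 60 00 00 → 0x4a600000
  opcode bits[31:25]=0x25: lsr/RR
  rd: (w>>23)&0x3=0x0 → ax
  rs: (w>>21)&0x3=0x3 → dx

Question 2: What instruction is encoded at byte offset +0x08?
adi cx, #3460866

off 0x08: read 63 34 cf 02 as big → 0x6334cf02
  opcode bits[31:25]=0x31: adi/RI
  [24:23] rd=2 = cx
  [22:0] imm=3460866 = #3460866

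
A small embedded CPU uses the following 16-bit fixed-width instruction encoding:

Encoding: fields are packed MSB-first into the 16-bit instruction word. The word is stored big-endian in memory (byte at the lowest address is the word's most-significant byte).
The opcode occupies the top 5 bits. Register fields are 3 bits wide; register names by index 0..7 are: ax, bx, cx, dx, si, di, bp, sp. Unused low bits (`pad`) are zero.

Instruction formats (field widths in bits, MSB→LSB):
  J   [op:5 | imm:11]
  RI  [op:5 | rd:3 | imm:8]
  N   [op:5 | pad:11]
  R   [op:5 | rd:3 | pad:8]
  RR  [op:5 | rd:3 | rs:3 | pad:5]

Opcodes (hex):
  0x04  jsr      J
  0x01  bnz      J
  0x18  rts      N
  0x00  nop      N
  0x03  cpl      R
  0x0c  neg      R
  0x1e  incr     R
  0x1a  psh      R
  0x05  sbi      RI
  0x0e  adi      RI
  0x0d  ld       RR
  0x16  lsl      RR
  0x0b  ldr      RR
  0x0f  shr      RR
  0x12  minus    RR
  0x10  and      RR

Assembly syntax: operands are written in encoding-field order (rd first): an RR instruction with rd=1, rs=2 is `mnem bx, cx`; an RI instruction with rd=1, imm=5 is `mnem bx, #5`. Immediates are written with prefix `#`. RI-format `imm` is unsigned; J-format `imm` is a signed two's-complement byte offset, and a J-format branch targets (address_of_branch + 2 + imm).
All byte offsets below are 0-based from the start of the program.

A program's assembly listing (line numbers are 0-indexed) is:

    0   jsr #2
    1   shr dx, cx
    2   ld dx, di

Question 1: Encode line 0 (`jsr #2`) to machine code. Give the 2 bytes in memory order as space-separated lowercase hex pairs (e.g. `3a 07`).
20 02

0. jsr fields op=0x4:5|imm=2:11 → word 2002h → 20 02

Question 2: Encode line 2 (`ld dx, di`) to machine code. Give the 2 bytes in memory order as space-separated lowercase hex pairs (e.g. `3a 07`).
6b a0

2. ld fields op=0xd:5|rd=3:3|rs=5:3|pad=0:5 → word 6ba0h → 6b a0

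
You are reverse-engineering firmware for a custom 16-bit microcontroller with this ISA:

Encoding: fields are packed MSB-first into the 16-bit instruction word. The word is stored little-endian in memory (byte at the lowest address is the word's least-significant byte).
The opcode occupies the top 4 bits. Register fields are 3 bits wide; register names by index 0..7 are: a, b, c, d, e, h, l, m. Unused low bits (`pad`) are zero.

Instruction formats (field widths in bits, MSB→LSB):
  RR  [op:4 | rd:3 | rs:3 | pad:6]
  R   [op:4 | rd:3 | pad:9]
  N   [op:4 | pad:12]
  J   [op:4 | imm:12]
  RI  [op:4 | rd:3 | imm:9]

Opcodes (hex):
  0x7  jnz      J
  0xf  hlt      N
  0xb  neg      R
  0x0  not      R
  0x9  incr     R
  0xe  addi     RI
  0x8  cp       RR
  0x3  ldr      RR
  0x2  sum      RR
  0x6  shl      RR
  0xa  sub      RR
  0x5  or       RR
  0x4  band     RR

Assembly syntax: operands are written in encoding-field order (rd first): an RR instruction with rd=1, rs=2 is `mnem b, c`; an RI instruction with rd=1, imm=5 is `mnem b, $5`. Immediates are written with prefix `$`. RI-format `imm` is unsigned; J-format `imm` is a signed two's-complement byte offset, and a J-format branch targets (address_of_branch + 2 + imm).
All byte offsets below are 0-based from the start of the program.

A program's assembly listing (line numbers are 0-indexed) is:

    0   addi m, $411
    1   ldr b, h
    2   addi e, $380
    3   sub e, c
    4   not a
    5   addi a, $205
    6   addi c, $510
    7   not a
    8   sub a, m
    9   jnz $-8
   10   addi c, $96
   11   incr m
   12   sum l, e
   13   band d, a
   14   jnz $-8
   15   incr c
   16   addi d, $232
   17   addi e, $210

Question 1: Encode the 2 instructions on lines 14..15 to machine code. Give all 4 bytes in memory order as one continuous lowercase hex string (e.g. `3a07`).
f87f0094

14. jnz fields op=0x7:4|imm=-8:12 → word 7ff8h → f8 7f
15. incr fields op=0x9:4|rd=2:3|pad=0:9 → word 9400h → 00 94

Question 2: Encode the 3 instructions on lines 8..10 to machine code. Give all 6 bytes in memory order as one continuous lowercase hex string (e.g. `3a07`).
c0a1f87f60e4

8. sub fields op=0xa:4|rd=0:3|rs=7:3|pad=0:6 → word a1c0h → c0 a1
9. jnz fields op=0x7:4|imm=-8:12 → word 7ff8h → f8 7f
10. addi fields op=0xe:4|rd=2:3|imm=96:9 → word e460h → 60 e4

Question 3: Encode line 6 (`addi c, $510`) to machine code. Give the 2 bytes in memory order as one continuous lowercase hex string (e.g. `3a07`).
line 6 (addi): pack op=0xe:4|rd=2:3|imm=510:9 = 0xe5fe; little→ fe e5

fee5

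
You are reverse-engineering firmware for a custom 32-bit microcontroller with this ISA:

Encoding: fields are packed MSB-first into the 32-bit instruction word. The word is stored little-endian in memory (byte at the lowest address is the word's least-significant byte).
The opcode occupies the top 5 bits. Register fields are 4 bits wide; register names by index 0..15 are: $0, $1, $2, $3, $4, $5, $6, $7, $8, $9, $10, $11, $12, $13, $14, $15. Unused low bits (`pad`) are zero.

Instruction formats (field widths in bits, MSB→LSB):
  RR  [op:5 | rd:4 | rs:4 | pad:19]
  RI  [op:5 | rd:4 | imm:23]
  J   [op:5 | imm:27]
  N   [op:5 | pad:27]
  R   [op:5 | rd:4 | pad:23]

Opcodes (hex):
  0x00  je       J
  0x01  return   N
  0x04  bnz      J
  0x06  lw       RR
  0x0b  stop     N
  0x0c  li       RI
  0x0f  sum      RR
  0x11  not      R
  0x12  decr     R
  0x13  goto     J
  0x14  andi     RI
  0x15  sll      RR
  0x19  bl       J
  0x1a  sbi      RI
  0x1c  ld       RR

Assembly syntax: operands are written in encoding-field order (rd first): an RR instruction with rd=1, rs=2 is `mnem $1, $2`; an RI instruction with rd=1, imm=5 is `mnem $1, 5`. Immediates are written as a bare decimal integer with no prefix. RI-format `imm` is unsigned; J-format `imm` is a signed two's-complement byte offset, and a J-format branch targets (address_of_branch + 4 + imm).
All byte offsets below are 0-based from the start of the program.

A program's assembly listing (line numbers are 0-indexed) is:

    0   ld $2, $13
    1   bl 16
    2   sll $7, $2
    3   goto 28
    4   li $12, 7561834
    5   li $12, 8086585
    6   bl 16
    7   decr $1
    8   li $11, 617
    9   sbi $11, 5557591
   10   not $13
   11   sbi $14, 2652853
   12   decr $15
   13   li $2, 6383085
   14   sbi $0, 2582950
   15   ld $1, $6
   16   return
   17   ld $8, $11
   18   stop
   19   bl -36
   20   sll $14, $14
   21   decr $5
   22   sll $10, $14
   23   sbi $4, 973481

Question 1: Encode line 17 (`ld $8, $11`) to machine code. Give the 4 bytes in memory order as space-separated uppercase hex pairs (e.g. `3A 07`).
line 17 (ld): pack op=0x1c:5|rd=8:4|rs=11:4|pad=0:19 = 0xe4580000; little→ 00 00 58 e4

00 00 58 E4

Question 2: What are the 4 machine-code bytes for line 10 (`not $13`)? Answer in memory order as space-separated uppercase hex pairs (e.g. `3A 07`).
00 00 80 8E

L10: not op=0x11:5|rd=13:4|pad=0:23 ⇒ 0x8e800000 ⇒ little 00 00 80 8e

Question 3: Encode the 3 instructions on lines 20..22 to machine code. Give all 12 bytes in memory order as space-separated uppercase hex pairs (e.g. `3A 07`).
00 00 70 AF 00 00 80 92 00 00 70 AD

L20: sll op=0x15:5|rd=14:4|rs=14:4|pad=0:19 ⇒ 0xaf700000 ⇒ little 00 00 70 af
L21: decr op=0x12:5|rd=5:4|pad=0:23 ⇒ 0x92800000 ⇒ little 00 00 80 92
L22: sll op=0x15:5|rd=10:4|rs=14:4|pad=0:19 ⇒ 0xad700000 ⇒ little 00 00 70 ad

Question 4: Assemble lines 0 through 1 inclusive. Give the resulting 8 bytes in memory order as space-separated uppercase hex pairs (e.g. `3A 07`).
0. ld fields op=0x1c:5|rd=2:4|rs=13:4|pad=0:19 → word e1680000h → 00 00 68 e1
1. bl fields op=0x19:5|imm=16:27 → word c8000010h → 10 00 00 c8

00 00 68 E1 10 00 00 C8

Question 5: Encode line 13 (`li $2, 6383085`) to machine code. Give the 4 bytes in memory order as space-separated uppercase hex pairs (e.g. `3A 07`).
ED 65 61 61

L13: li op=0xc:5|rd=2:4|imm=6383085:23 ⇒ 0x616165ed ⇒ little ed 65 61 61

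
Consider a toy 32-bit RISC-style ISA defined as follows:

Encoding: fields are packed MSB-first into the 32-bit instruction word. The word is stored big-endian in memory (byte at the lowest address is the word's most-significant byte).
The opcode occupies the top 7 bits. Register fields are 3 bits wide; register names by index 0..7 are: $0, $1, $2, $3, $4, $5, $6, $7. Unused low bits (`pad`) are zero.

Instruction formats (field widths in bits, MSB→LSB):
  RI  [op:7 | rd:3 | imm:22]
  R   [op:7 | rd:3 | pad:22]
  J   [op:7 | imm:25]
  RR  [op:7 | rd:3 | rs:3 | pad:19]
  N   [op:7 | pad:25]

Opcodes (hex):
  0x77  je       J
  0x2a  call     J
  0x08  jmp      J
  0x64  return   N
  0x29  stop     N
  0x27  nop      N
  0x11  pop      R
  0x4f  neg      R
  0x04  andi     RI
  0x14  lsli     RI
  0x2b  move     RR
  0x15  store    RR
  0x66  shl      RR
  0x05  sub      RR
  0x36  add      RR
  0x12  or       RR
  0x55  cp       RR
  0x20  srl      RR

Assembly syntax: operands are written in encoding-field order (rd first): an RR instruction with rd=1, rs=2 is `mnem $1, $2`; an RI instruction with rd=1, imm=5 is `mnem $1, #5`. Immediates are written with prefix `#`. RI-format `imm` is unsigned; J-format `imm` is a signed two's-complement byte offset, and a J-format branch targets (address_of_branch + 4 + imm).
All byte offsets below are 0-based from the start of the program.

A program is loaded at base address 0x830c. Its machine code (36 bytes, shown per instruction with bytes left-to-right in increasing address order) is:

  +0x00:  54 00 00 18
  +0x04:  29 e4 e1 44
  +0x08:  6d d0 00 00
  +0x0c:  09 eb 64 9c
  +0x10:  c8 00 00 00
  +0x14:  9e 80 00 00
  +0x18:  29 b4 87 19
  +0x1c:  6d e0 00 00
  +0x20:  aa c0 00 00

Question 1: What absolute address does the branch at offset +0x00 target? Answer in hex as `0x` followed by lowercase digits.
0x8328

@+00  big-endian(54 00 00 18) = 0x54000018
  op=0x54000018>>25=0x2a ⇒ call (J)
  [24:0] imm=24 = #24
  target = base 0x830c + off 0x00 + 4 + imm 24 = 0x8328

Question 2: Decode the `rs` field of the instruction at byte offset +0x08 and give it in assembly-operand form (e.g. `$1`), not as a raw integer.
[08] 6d d0 00 00 → 0x6dd00000
  opcode bits[31:25]=0x36: add/RR
  rd@[24:22]=0x7 ⇒ $7
  rs@[21:19]=0x2 ⇒ $2

$2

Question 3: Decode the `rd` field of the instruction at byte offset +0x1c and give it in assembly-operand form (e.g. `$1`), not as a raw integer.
$7

off 0x1c: read 6d e0 00 00 as big → 0x6de00000
  top 7b → 0x36 → add [RR]
  rd: (w>>22)&0x7=0x7 → $7
  rs: (w>>19)&0x7=0x4 → $4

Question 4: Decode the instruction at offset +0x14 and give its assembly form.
neg $2

off 0x14: read 9e 80 00 00 as big → 0x9e800000
  opcode bits[31:25]=0x4f: neg/R
  [24:22] rd=2 = $2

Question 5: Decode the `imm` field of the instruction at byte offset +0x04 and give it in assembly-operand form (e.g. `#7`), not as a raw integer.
@+04  big-endian(29 e4 e1 44) = 0x29e4e144
  top 7b → 0x14 → lsli [RI]
  rd: (w>>22)&0x7=0x7 → $7
  imm: (w>>0)&0x3fffff=0x24e144 → #2416964

#2416964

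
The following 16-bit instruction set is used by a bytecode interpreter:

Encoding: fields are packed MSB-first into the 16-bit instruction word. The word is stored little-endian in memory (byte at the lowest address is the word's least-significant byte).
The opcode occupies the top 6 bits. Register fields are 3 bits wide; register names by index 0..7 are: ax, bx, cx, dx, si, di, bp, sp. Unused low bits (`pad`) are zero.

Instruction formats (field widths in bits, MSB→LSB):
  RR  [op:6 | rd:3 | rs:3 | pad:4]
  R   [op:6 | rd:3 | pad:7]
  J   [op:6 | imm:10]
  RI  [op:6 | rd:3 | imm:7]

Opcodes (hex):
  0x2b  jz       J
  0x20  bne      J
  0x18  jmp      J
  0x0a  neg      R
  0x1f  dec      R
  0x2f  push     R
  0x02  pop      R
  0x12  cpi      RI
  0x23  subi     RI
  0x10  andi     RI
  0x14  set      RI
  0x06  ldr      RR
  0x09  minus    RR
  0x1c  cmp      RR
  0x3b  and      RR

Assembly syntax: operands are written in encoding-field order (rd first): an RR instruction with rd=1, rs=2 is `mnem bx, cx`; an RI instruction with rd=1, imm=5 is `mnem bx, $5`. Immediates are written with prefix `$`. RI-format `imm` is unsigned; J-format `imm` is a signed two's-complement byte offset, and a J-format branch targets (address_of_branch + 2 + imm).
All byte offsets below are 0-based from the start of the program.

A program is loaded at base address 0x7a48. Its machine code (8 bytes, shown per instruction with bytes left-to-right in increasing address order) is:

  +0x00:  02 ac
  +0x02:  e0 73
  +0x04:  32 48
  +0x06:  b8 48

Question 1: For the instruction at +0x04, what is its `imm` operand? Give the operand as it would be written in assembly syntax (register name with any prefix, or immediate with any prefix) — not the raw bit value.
$50

+0x04: 32 48 ⇒ word 0x4832 (little)
  opcode bits[15:10]=0x12: cpi/RI
  rd@[9:7]=0x0 ⇒ ax
  imm@[6:0]=0x32 ⇒ $50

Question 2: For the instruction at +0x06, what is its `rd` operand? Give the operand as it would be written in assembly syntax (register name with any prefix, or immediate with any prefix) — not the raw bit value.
bx

off 0x06: read b8 48 as little → 0x48b8
  opcode bits[15:10]=0x12: cpi/RI
  rd: (w>>7)&0x7=0x1 → bx
  imm: (w>>0)&0x7f=0x38 → $56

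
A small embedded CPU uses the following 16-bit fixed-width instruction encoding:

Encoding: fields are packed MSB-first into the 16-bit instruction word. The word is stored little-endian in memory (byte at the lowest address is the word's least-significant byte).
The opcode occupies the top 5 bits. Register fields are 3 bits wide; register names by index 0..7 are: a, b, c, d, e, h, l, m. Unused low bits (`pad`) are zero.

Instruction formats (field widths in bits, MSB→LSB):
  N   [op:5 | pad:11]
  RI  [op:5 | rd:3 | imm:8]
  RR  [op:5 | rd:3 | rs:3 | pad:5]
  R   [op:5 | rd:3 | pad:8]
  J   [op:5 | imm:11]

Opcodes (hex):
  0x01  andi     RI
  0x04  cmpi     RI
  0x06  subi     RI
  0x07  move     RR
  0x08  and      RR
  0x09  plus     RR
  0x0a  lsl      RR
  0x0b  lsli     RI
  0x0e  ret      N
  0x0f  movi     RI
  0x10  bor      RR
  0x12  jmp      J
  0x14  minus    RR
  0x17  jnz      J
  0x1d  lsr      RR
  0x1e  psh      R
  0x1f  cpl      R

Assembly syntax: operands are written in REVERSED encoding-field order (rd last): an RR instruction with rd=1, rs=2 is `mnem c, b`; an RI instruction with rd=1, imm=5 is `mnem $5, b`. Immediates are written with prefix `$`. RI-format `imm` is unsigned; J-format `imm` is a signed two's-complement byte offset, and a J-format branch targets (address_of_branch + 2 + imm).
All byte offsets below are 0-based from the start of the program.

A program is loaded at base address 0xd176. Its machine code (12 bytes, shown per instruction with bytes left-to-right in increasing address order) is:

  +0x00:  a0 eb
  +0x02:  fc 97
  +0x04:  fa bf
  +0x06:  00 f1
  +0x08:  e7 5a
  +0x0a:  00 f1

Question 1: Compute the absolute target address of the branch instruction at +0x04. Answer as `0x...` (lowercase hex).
+0x04: fa bf ⇒ word 0xbffa (little)
  top 5b → 0x17 → jnz [J]
  imm: (w>>0)&0x7ff=0x7fa (s11→-6) → $-6
  target = base 0xd176 + off 0x04 + 2 + imm -6 = 0xd176

0xd176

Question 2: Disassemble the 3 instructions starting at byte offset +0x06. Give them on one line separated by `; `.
psh b; lsli $231, c; psh b

@+06  little-endian(00 f1) = 0xf100
  op=0xf100>>11=0x1e ⇒ psh (R)
  rd@[10:8]=0x1 ⇒ b
@+08  little-endian(e7 5a) = 0x5ae7
  op=0x5ae7>>11=0xb ⇒ lsli (RI)
  rd@[10:8]=0x2 ⇒ c
  imm@[7:0]=0xe7 ⇒ $231
@+0a  little-endian(00 f1) = 0xf100
  op=0xf100>>11=0x1e ⇒ psh (R)
  rd@[10:8]=0x1 ⇒ b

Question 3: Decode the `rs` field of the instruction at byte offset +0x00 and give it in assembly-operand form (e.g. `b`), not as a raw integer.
@+00  little-endian(a0 eb) = 0xeba0
  top 5b → 0x1d → lsr [RR]
  [10:8] rd=3 = d
  [7:5] rs=5 = h

h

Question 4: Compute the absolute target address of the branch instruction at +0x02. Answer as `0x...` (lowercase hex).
[02] fc 97 → 0x97fc
  op=0x97fc>>11=0x12 ⇒ jmp (J)
  [10:0] imm=2044 (s11→-4) = $-4
  target = base 0xd176 + off 0x02 + 2 + imm -4 = 0xd176

0xd176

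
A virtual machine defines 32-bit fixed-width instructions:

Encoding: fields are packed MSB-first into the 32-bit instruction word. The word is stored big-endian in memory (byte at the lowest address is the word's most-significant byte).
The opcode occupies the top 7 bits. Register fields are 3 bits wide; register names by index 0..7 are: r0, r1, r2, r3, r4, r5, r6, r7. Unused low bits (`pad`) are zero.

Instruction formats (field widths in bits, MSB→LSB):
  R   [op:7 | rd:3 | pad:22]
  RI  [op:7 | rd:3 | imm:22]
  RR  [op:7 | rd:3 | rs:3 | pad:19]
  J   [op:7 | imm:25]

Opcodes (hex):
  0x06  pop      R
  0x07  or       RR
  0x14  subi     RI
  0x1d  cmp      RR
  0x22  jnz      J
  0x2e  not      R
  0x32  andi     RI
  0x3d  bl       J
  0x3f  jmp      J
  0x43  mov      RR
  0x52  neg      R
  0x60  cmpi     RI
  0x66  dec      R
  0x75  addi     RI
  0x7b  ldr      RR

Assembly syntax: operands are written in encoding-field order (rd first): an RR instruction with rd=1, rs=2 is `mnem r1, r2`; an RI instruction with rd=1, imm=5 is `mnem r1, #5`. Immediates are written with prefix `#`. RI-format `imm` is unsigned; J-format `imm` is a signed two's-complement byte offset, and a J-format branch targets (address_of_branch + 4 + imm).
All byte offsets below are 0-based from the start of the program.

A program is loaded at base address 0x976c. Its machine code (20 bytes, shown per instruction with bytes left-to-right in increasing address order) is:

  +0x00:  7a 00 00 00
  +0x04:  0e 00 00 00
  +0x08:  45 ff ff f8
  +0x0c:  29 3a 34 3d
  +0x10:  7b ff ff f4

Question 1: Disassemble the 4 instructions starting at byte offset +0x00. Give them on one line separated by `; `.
off 0x00: read 7a 00 00 00 as big → 0x7a000000
  op=0x7a000000>>25=0x3d ⇒ bl (J)
  [24:0] imm=0 = #0
off 0x04: read 0e 00 00 00 as big → 0x0e000000
  op=0x0e000000>>25=0x7 ⇒ or (RR)
  [24:22] rd=0 = r0
  [21:19] rs=0 = r0
off 0x08: read 45 ff ff f8 as big → 0x45fffff8
  op=0x45fffff8>>25=0x22 ⇒ jnz (J)
  [24:0] imm=33554424 (s25→-8) = #-8
off 0x0c: read 29 3a 34 3d as big → 0x293a343d
  op=0x293a343d>>25=0x14 ⇒ subi (RI)
  [24:22] rd=4 = r4
  [21:0] imm=3814461 = #3814461

bl #0; or r0, r0; jnz #-8; subi r4, #3814461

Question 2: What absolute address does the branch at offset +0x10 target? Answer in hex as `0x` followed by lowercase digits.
0x9774

[10] 7b ff ff f4 → 0x7bfffff4
  op=0x7bfffff4>>25=0x3d ⇒ bl (J)
  imm: (w>>0)&0x1ffffff=0x1fffff4 (s25→-12) → #-12
  target = base 0x976c + off 0x10 + 4 + imm -12 = 0x9774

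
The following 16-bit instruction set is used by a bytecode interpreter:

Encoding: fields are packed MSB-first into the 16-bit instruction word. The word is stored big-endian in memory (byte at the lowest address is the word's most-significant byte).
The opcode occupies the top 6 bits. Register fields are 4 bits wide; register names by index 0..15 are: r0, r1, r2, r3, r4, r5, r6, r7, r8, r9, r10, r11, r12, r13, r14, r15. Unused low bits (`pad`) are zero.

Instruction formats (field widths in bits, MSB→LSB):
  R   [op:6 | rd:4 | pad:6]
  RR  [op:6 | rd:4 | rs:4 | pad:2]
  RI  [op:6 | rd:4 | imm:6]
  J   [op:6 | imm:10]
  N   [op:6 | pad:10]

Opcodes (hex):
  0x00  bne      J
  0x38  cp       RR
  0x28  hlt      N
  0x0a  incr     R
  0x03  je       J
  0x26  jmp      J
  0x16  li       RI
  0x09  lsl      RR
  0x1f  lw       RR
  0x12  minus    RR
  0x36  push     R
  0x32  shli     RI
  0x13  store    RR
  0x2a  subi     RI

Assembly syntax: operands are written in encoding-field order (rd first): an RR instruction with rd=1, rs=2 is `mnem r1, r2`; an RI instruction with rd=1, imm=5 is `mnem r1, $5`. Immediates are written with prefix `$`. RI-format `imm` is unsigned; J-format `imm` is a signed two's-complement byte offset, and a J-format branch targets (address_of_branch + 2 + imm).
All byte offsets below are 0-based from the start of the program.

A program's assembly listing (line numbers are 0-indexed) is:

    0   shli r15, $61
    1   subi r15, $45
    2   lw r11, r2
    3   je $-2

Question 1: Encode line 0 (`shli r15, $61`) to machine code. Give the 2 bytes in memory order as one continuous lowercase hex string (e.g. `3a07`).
cbfd

0. shli fields op=0x32:6|rd=15:4|imm=61:6 → word cbfdh → cb fd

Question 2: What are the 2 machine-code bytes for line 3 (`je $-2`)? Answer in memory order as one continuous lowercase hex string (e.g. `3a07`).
line 3 (je): pack op=0x3:6|imm=-2:10 = 0x0ffe; big→ 0f fe

0ffe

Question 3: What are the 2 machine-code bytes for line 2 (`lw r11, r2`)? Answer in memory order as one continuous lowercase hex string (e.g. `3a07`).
line 2 (lw): pack op=0x1f:6|rd=11:4|rs=2:4|pad=0:2 = 0x7ec8; big→ 7e c8

7ec8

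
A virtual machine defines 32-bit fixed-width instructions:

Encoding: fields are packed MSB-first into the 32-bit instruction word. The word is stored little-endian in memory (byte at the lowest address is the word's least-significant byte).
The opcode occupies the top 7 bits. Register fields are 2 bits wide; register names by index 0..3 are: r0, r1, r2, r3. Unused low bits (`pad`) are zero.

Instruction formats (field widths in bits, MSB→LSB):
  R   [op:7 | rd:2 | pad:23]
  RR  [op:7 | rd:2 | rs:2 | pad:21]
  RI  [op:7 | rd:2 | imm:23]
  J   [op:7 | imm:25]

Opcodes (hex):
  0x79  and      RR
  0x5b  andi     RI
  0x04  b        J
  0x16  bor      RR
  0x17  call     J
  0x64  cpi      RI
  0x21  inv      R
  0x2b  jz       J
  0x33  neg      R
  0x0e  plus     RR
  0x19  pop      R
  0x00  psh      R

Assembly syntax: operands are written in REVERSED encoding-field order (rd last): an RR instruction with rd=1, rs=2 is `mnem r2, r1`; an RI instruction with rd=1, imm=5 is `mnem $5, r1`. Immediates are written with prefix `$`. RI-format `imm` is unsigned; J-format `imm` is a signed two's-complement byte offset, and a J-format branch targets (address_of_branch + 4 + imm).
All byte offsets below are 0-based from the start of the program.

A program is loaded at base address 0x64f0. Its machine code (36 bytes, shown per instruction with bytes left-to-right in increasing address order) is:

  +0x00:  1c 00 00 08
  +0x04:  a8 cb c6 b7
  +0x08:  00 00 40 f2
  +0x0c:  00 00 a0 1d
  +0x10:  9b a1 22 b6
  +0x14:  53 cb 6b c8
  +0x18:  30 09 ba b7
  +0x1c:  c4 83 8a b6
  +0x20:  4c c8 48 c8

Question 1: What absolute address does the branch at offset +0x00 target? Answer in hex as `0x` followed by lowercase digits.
+0x00: 1c 00 00 08 ⇒ word 0x0800001c (little)
  top 7b → 0x4 → b [J]
  [24:0] imm=28 = $28
  target = base 0x64f0 + off 0x00 + 4 + imm 28 = 0x6510

0x6510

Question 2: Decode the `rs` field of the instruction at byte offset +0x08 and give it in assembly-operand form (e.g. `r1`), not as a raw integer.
r2

[08] 00 00 40 f2 → 0xf2400000
  op=0xf2400000>>25=0x79 ⇒ and (RR)
  [24:23] rd=0 = r0
  [22:21] rs=2 = r2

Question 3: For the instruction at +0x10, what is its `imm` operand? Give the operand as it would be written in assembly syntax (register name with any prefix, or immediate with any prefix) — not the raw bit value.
@+10  little-endian(9b a1 22 b6) = 0xb622a19b
  opcode bits[31:25]=0x5b: andi/RI
  rd@[24:23]=0x0 ⇒ r0
  imm@[22:0]=0x22a19b ⇒ $2269595

$2269595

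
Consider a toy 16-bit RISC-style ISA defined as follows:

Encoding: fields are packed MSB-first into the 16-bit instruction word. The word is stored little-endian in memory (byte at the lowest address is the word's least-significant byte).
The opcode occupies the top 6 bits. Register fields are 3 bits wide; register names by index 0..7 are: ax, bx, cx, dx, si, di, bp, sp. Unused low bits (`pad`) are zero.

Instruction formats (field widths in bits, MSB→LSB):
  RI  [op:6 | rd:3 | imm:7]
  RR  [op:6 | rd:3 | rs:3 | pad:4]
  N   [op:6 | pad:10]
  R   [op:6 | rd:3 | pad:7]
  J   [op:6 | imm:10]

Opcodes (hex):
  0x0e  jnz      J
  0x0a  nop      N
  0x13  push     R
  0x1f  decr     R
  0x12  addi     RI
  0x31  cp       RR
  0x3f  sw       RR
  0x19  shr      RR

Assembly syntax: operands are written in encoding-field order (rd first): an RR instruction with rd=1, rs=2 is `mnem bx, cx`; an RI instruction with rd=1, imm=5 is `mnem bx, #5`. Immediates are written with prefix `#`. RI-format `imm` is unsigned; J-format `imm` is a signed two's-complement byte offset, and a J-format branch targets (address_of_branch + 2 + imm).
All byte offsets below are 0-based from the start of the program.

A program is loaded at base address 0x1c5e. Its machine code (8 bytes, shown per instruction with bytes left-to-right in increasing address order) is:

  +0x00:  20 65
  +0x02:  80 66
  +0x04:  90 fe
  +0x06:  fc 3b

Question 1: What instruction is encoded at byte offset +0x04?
sw di, bx

off 0x04: read 90 fe as little → 0xfe90
  top 6b → 0x3f → sw [RR]
  rd: (w>>7)&0x7=0x5 → di
  rs: (w>>4)&0x7=0x1 → bx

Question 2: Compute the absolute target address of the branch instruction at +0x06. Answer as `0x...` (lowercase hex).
0x1c62

[06] fc 3b → 0x3bfc
  opcode bits[15:10]=0xe: jnz/J
  imm@[9:0]=0x3fc (s10→-4) ⇒ #-4
  target = base 0x1c5e + off 0x06 + 2 + imm -4 = 0x1c62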